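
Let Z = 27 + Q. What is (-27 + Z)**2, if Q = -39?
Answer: 1521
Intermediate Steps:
Z = -12 (Z = 27 - 39 = -12)
(-27 + Z)**2 = (-27 - 12)**2 = (-39)**2 = 1521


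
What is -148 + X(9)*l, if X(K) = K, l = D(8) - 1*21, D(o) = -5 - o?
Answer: -454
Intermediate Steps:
l = -34 (l = (-5 - 1*8) - 1*21 = (-5 - 8) - 21 = -13 - 21 = -34)
-148 + X(9)*l = -148 + 9*(-34) = -148 - 306 = -454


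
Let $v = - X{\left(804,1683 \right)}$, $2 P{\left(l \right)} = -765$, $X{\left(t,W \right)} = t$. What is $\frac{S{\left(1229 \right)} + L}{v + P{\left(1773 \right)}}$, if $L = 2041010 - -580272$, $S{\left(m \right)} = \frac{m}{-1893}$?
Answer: $- \frac{1417738742}{641727} \approx -2209.3$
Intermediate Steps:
$P{\left(l \right)} = - \frac{765}{2}$ ($P{\left(l \right)} = \frac{1}{2} \left(-765\right) = - \frac{765}{2}$)
$S{\left(m \right)} = - \frac{m}{1893}$ ($S{\left(m \right)} = m \left(- \frac{1}{1893}\right) = - \frac{m}{1893}$)
$L = 2621282$ ($L = 2041010 + 580272 = 2621282$)
$v = -804$ ($v = \left(-1\right) 804 = -804$)
$\frac{S{\left(1229 \right)} + L}{v + P{\left(1773 \right)}} = \frac{\left(- \frac{1}{1893}\right) 1229 + 2621282}{-804 - \frac{765}{2}} = \frac{- \frac{1229}{1893} + 2621282}{- \frac{2373}{2}} = \frac{4962085597}{1893} \left(- \frac{2}{2373}\right) = - \frac{1417738742}{641727}$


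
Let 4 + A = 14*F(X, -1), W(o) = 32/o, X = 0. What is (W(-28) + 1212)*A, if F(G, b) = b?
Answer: -152568/7 ≈ -21795.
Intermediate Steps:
A = -18 (A = -4 + 14*(-1) = -4 - 14 = -18)
(W(-28) + 1212)*A = (32/(-28) + 1212)*(-18) = (32*(-1/28) + 1212)*(-18) = (-8/7 + 1212)*(-18) = (8476/7)*(-18) = -152568/7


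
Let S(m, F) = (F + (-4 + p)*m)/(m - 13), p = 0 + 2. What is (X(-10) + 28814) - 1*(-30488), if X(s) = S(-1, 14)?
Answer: 415106/7 ≈ 59301.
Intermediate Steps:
p = 2
S(m, F) = (F - 2*m)/(-13 + m) (S(m, F) = (F + (-4 + 2)*m)/(m - 13) = (F - 2*m)/(-13 + m))
X(s) = -8/7 (X(s) = (14 - 2*(-1))/(-13 - 1) = (14 + 2)/(-14) = -1/14*16 = -8/7)
(X(-10) + 28814) - 1*(-30488) = (-8/7 + 28814) - 1*(-30488) = 201690/7 + 30488 = 415106/7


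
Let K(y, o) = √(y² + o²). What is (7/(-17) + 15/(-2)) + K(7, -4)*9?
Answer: -269/34 + 9*√65 ≈ 64.649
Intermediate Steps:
K(y, o) = √(o² + y²)
(7/(-17) + 15/(-2)) + K(7, -4)*9 = (7/(-17) + 15/(-2)) + √((-4)² + 7²)*9 = (7*(-1/17) + 15*(-½)) + √(16 + 49)*9 = (-7/17 - 15/2) + √65*9 = -269/34 + 9*√65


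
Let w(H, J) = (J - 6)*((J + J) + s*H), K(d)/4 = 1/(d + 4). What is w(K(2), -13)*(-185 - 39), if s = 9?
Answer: -85120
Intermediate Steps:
K(d) = 4/(4 + d) (K(d) = 4/(d + 4) = 4/(4 + d))
w(H, J) = (-6 + J)*(2*J + 9*H) (w(H, J) = (J - 6)*((J + J) + 9*H) = (-6 + J)*(2*J + 9*H))
w(K(2), -13)*(-185 - 39) = (-216/(4 + 2) - 12*(-13) + 2*(-13)**2 + 9*(4/(4 + 2))*(-13))*(-185 - 39) = (-216/6 + 156 + 2*169 + 9*(4/6)*(-13))*(-224) = (-216/6 + 156 + 338 + 9*(4*(1/6))*(-13))*(-224) = (-54*2/3 + 156 + 338 + 9*(2/3)*(-13))*(-224) = (-36 + 156 + 338 - 78)*(-224) = 380*(-224) = -85120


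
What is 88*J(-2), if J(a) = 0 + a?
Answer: -176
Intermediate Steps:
J(a) = a
88*J(-2) = 88*(-2) = -176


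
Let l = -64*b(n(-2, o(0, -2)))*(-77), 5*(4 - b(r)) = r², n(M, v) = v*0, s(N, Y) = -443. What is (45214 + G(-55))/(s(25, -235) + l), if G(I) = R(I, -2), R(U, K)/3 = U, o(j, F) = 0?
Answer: 45049/19269 ≈ 2.3379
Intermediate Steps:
R(U, K) = 3*U
G(I) = 3*I
n(M, v) = 0
b(r) = 4 - r²/5
l = 19712 (l = -64*(4 - ⅕*0²)*(-77) = -64*(4 - ⅕*0)*(-77) = -64*(4 + 0)*(-77) = -64*4*(-77) = -256*(-77) = 19712)
(45214 + G(-55))/(s(25, -235) + l) = (45214 + 3*(-55))/(-443 + 19712) = (45214 - 165)/19269 = 45049*(1/19269) = 45049/19269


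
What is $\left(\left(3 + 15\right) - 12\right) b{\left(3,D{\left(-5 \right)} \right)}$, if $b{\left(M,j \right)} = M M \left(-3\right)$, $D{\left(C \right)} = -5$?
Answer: $-162$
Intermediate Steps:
$b{\left(M,j \right)} = - 3 M^{2}$ ($b{\left(M,j \right)} = M^{2} \left(-3\right) = - 3 M^{2}$)
$\left(\left(3 + 15\right) - 12\right) b{\left(3,D{\left(-5 \right)} \right)} = \left(\left(3 + 15\right) - 12\right) \left(- 3 \cdot 3^{2}\right) = \left(18 - 12\right) \left(\left(-3\right) 9\right) = 6 \left(-27\right) = -162$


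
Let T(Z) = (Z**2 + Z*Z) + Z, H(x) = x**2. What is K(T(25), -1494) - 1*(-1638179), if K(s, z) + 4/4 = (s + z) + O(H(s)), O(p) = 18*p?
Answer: 30899209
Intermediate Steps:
T(Z) = Z + 2*Z**2 (T(Z) = (Z**2 + Z**2) + Z = 2*Z**2 + Z = Z + 2*Z**2)
K(s, z) = -1 + s + z + 18*s**2 (K(s, z) = -1 + ((s + z) + 18*s**2) = -1 + (s + z + 18*s**2) = -1 + s + z + 18*s**2)
K(T(25), -1494) - 1*(-1638179) = (-1 + 25*(1 + 2*25) - 1494 + 18*(25*(1 + 2*25))**2) - 1*(-1638179) = (-1 + 25*(1 + 50) - 1494 + 18*(25*(1 + 50))**2) + 1638179 = (-1 + 25*51 - 1494 + 18*(25*51)**2) + 1638179 = (-1 + 1275 - 1494 + 18*1275**2) + 1638179 = (-1 + 1275 - 1494 + 18*1625625) + 1638179 = (-1 + 1275 - 1494 + 29261250) + 1638179 = 29261030 + 1638179 = 30899209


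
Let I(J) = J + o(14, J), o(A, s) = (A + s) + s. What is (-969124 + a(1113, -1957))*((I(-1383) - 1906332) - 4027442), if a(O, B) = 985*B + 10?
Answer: 17200691336931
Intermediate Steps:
o(A, s) = A + 2*s
a(O, B) = 10 + 985*B
I(J) = 14 + 3*J (I(J) = J + (14 + 2*J) = 14 + 3*J)
(-969124 + a(1113, -1957))*((I(-1383) - 1906332) - 4027442) = (-969124 + (10 + 985*(-1957)))*(((14 + 3*(-1383)) - 1906332) - 4027442) = (-969124 + (10 - 1927645))*(((14 - 4149) - 1906332) - 4027442) = (-969124 - 1927635)*((-4135 - 1906332) - 4027442) = -2896759*(-1910467 - 4027442) = -2896759*(-5937909) = 17200691336931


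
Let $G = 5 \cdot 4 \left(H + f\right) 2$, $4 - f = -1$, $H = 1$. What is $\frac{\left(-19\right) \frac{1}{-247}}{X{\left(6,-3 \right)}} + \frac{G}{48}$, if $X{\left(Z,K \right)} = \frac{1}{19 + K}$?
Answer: $\frac{81}{13} \approx 6.2308$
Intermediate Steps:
$f = 5$ ($f = 4 - -1 = 4 + 1 = 5$)
$G = 240$ ($G = 5 \cdot 4 \left(1 + 5\right) 2 = 20 \cdot 6 \cdot 2 = 20 \cdot 12 = 240$)
$\frac{\left(-19\right) \frac{1}{-247}}{X{\left(6,-3 \right)}} + \frac{G}{48} = \frac{\left(-19\right) \frac{1}{-247}}{\frac{1}{19 - 3}} + \frac{240}{48} = \frac{\left(-19\right) \left(- \frac{1}{247}\right)}{\frac{1}{16}} + 240 \cdot \frac{1}{48} = \frac{\frac{1}{\frac{1}{16}}}{13} + 5 = \frac{1}{13} \cdot 16 + 5 = \frac{16}{13} + 5 = \frac{81}{13}$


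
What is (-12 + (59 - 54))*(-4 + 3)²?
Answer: -7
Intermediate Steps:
(-12 + (59 - 54))*(-4 + 3)² = (-12 + 5)*(-1)² = -7*1 = -7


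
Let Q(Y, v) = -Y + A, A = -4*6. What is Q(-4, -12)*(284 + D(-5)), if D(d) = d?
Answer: -5580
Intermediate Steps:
A = -24
Q(Y, v) = -24 - Y (Q(Y, v) = -Y - 24 = -24 - Y)
Q(-4, -12)*(284 + D(-5)) = (-24 - 1*(-4))*(284 - 5) = (-24 + 4)*279 = -20*279 = -5580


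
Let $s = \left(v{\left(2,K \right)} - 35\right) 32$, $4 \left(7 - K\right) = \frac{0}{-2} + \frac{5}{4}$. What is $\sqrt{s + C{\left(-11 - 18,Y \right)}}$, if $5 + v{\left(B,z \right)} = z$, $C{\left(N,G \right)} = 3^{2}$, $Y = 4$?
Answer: $i \sqrt{1057} \approx 32.512 i$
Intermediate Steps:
$K = \frac{107}{16}$ ($K = 7 - \frac{\frac{0}{-2} + \frac{5}{4}}{4} = 7 - \frac{0 \left(- \frac{1}{2}\right) + 5 \cdot \frac{1}{4}}{4} = 7 - \frac{0 + \frac{5}{4}}{4} = 7 - \frac{5}{16} = \frac{107}{16} \approx 6.6875$)
$C{\left(N,G \right)} = 9$
$v{\left(B,z \right)} = -5 + z$
$s = -1066$ ($s = \left(\left(-5 + \frac{107}{16}\right) - 35\right) 32 = \left(\frac{27}{16} - 35\right) 32 = \left(- \frac{533}{16}\right) 32 = -1066$)
$\sqrt{s + C{\left(-11 - 18,Y \right)}} = \sqrt{-1066 + 9} = \sqrt{-1057} = i \sqrt{1057}$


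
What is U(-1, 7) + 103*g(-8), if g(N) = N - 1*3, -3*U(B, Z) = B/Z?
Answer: -23792/21 ≈ -1133.0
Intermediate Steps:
U(B, Z) = -B/(3*Z)
g(N) = -3 + N (g(N) = N - 3 = -3 + N)
U(-1, 7) + 103*g(-8) = -1/3*(-1)/7 + 103*(-3 - 8) = -1/3*(-1)*1/7 + 103*(-11) = 1/21 - 1133 = -23792/21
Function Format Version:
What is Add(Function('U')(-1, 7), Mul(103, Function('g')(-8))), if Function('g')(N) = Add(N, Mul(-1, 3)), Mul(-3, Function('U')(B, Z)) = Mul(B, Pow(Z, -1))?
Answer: Rational(-23792, 21) ≈ -1133.0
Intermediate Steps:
Function('U')(B, Z) = Mul(Rational(-1, 3), B, Pow(Z, -1)) (Function('U')(B, Z) = Mul(Rational(-1, 3), Mul(B, Pow(Z, -1))) = Mul(Rational(-1, 3), B, Pow(Z, -1)))
Function('g')(N) = Add(-3, N) (Function('g')(N) = Add(N, -3) = Add(-3, N))
Add(Function('U')(-1, 7), Mul(103, Function('g')(-8))) = Add(Mul(Rational(-1, 3), -1, Pow(7, -1)), Mul(103, Add(-3, -8))) = Add(Mul(Rational(-1, 3), -1, Rational(1, 7)), Mul(103, -11)) = Add(Rational(1, 21), -1133) = Rational(-23792, 21)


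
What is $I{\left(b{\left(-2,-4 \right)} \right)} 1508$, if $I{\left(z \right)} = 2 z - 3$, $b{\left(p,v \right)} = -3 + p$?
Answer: $-19604$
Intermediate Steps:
$I{\left(z \right)} = -3 + 2 z$
$I{\left(b{\left(-2,-4 \right)} \right)} 1508 = \left(-3 + 2 \left(-3 - 2\right)\right) 1508 = \left(-3 + 2 \left(-5\right)\right) 1508 = \left(-3 - 10\right) 1508 = \left(-13\right) 1508 = -19604$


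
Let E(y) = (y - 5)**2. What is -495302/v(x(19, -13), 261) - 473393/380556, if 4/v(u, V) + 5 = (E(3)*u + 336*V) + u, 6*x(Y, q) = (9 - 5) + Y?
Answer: -1033281393142484/95139 ≈ -1.0861e+10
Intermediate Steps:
x(Y, q) = 2/3 + Y/6 (x(Y, q) = ((9 - 5) + Y)/6 = (4 + Y)/6 = 2/3 + Y/6)
E(y) = (-5 + y)**2
v(u, V) = 4/(-5 + 5*u + 336*V) (v(u, V) = 4/(-5 + (((-5 + 3)**2*u + 336*V) + u)) = 4/(-5 + (((-2)**2*u + 336*V) + u)) = 4/(-5 + ((4*u + 336*V) + u)) = 4/(-5 + (5*u + 336*V)) = 4/(-5 + 5*u + 336*V))
-495302/v(x(19, -13), 261) - 473393/380556 = -(21716763841/2 + 1238255*(2/3 + (1/6)*19)/2) - 473393/380556 = -(21716763841/2 + 1238255*(2/3 + 19/6)/2) - 473393*1/380556 = -495302/(4/(-5 + 5*(23/6) + 87696)) - 473393/380556 = -495302/(4/(-5 + 115/6 + 87696)) - 473393/380556 = -495302/(4/(526261/6)) - 473393/380556 = -495302/(4*(6/526261)) - 473393/380556 = -495302/24/526261 - 473393/380556 = -495302*526261/24 - 473393/380556 = -130329062911/12 - 473393/380556 = -1033281393142484/95139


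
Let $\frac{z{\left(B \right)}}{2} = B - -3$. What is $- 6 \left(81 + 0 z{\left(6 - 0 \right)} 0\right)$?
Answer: $-486$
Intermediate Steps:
$z{\left(B \right)} = 6 + 2 B$ ($z{\left(B \right)} = 2 \left(B - -3\right) = 2 \left(B + 3\right) = 2 \left(3 + B\right) = 6 + 2 B$)
$- 6 \left(81 + 0 z{\left(6 - 0 \right)} 0\right) = - 6 \left(81 + 0 \left(6 + 2 \left(6 - 0\right)\right) 0\right) = - 6 \left(81 + 0 \left(6 + 2 \left(6 + 0\right)\right) 0\right) = - 6 \left(81 + 0 \left(6 + 2 \cdot 6\right) 0\right) = - 6 \left(81 + 0 \left(6 + 12\right) 0\right) = - 6 \left(81 + 0 \cdot 18 \cdot 0\right) = - 6 \left(81 + 0 \cdot 0\right) = - 6 \left(81 + 0\right) = \left(-6\right) 81 = -486$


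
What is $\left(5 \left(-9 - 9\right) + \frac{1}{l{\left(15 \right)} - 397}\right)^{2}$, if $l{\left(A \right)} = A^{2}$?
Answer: $\frac{239661361}{29584} \approx 8101.0$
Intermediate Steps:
$\left(5 \left(-9 - 9\right) + \frac{1}{l{\left(15 \right)} - 397}\right)^{2} = \left(5 \left(-9 - 9\right) + \frac{1}{15^{2} - 397}\right)^{2} = \left(5 \left(-18\right) + \frac{1}{225 - 397}\right)^{2} = \left(-90 + \frac{1}{-172}\right)^{2} = \left(-90 - \frac{1}{172}\right)^{2} = \left(- \frac{15481}{172}\right)^{2} = \frac{239661361}{29584}$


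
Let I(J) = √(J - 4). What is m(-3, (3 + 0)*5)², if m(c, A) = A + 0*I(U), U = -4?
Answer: 225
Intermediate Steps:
I(J) = √(-4 + J)
m(c, A) = A (m(c, A) = A + 0*√(-4 - 4) = A + 0*√(-8) = A + 0*(2*I*√2) = A + 0 = A)
m(-3, (3 + 0)*5)² = ((3 + 0)*5)² = (3*5)² = 15² = 225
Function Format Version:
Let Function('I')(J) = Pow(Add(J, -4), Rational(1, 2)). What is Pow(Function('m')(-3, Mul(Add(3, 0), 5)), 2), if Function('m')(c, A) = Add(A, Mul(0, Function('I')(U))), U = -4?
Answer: 225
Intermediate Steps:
Function('I')(J) = Pow(Add(-4, J), Rational(1, 2))
Function('m')(c, A) = A (Function('m')(c, A) = Add(A, Mul(0, Pow(Add(-4, -4), Rational(1, 2)))) = Add(A, Mul(0, Pow(-8, Rational(1, 2)))) = Add(A, Mul(0, Mul(2, I, Pow(2, Rational(1, 2))))) = Add(A, 0) = A)
Pow(Function('m')(-3, Mul(Add(3, 0), 5)), 2) = Pow(Mul(Add(3, 0), 5), 2) = Pow(Mul(3, 5), 2) = Pow(15, 2) = 225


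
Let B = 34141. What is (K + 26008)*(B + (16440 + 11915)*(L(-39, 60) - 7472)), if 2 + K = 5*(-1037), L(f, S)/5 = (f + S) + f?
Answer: -4463738588949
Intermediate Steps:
L(f, S) = 5*S + 10*f (L(f, S) = 5*((f + S) + f) = 5*((S + f) + f) = 5*(S + 2*f) = 5*S + 10*f)
K = -5187 (K = -2 + 5*(-1037) = -2 - 5185 = -5187)
(K + 26008)*(B + (16440 + 11915)*(L(-39, 60) - 7472)) = (-5187 + 26008)*(34141 + (16440 + 11915)*((5*60 + 10*(-39)) - 7472)) = 20821*(34141 + 28355*((300 - 390) - 7472)) = 20821*(34141 + 28355*(-90 - 7472)) = 20821*(34141 + 28355*(-7562)) = 20821*(34141 - 214420510) = 20821*(-214386369) = -4463738588949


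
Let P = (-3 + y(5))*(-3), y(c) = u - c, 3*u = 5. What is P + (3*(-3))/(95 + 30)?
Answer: 2366/125 ≈ 18.928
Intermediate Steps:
u = 5/3 (u = (1/3)*5 = 5/3 ≈ 1.6667)
y(c) = 5/3 - c
P = 19 (P = (-3 + (5/3 - 1*5))*(-3) = (-3 + (5/3 - 5))*(-3) = (-3 - 10/3)*(-3) = -19/3*(-3) = 19)
P + (3*(-3))/(95 + 30) = 19 + (3*(-3))/(95 + 30) = 19 - 9/125 = 2366/125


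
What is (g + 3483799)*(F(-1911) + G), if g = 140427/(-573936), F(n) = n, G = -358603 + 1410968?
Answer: 350059860225672733/95656 ≈ 3.6596e+12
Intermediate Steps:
G = 1052365
g = -46809/191312 (g = 140427*(-1/573936) = -46809/191312 ≈ -0.24467)
(g + 3483799)*(F(-1911) + G) = (-46809/191312 + 3483799)*(-1911 + 1052365) = (666492507479/191312)*1050454 = 350059860225672733/95656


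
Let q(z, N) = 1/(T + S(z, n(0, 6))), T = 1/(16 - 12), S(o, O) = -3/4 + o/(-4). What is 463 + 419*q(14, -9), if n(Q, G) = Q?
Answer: 1433/4 ≈ 358.25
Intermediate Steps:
S(o, O) = -3/4 - o/4 (S(o, O) = -3*1/4 + o*(-1/4) = -3/4 - o/4)
T = 1/4 ≈ 0.25000
q(z, N) = 1/(-1/2 - z/4) (q(z, N) = 1/(1/4 + (-3/4 - z/4)) = 1/(-1/2 - z/4))
463 + 419*q(14, -9) = 463 + 419*(-4/(2 + 14)) = 463 + 419*(-4/16) = 463 + 419*(-4*1/16) = 463 + 419*(-1/4) = 463 - 419/4 = 1433/4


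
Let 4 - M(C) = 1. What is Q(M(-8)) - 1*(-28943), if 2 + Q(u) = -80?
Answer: 28861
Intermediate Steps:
M(C) = 3 (M(C) = 4 - 1*1 = 4 - 1 = 3)
Q(u) = -82 (Q(u) = -2 - 80 = -82)
Q(M(-8)) - 1*(-28943) = -82 - 1*(-28943) = -82 + 28943 = 28861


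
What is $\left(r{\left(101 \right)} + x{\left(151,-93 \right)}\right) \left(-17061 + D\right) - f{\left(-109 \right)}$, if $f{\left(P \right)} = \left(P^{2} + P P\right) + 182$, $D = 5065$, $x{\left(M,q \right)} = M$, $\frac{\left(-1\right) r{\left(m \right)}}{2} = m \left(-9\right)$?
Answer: $-23644068$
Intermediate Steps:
$r{\left(m \right)} = 18 m$ ($r{\left(m \right)} = - 2 m \left(-9\right) = - 2 \left(- 9 m\right) = 18 m$)
$f{\left(P \right)} = 182 + 2 P^{2}$ ($f{\left(P \right)} = \left(P^{2} + P^{2}\right) + 182 = 2 P^{2} + 182 = 182 + 2 P^{2}$)
$\left(r{\left(101 \right)} + x{\left(151,-93 \right)}\right) \left(-17061 + D\right) - f{\left(-109 \right)} = \left(18 \cdot 101 + 151\right) \left(-17061 + 5065\right) - \left(182 + 2 \left(-109\right)^{2}\right) = \left(1818 + 151\right) \left(-11996\right) - \left(182 + 2 \cdot 11881\right) = 1969 \left(-11996\right) - \left(182 + 23762\right) = -23620124 - 23944 = -23644068$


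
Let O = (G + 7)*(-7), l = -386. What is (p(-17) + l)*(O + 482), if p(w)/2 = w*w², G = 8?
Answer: -3849924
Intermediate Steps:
O = -105 (O = (8 + 7)*(-7) = 15*(-7) = -105)
p(w) = 2*w³ (p(w) = 2*(w*w²) = 2*w³)
(p(-17) + l)*(O + 482) = (2*(-17)³ - 386)*(-105 + 482) = (2*(-4913) - 386)*377 = (-9826 - 386)*377 = -10212*377 = -3849924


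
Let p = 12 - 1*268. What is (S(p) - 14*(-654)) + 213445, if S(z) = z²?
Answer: 288137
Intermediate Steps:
p = -256 (p = 12 - 268 = -256)
(S(p) - 14*(-654)) + 213445 = ((-256)² - 14*(-654)) + 213445 = (65536 + 9156) + 213445 = 74692 + 213445 = 288137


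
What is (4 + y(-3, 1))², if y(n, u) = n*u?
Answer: 1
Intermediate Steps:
(4 + y(-3, 1))² = (4 - 3*1)² = (4 - 3)² = 1² = 1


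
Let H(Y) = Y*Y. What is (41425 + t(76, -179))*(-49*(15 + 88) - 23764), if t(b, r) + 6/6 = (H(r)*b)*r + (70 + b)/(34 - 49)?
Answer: 188356673402506/15 ≈ 1.2557e+13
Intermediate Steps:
H(Y) = Y²
t(b, r) = -17/3 - b/15 + b*r³ (t(b, r) = -1 + ((r²*b)*r + (70 + b)/(34 - 49)) = -1 + ((b*r²)*r + (70 + b)/(-15)) = -1 + (b*r³ + (70 + b)*(-1/15)) = -1 + (b*r³ + (-14/3 - b/15)) = -1 + (-14/3 - b/15 + b*r³) = -17/3 - b/15 + b*r³)
(41425 + t(76, -179))*(-49*(15 + 88) - 23764) = (41425 + (-17/3 - 1/15*76 + 76*(-179)³))*(-49*(15 + 88) - 23764) = (41425 + (-17/3 - 76/15 + 76*(-5735339)))*(-49*103 - 23764) = (41425 + (-17/3 - 76/15 - 435885764))*(-5047 - 23764) = (41425 - 6538286621/15)*(-28811) = -6537665246/15*(-28811) = 188356673402506/15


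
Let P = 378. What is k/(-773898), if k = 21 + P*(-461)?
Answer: 58079/257966 ≈ 0.22514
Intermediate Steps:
k = -174237 (k = 21 + 378*(-461) = 21 - 174258 = -174237)
k/(-773898) = -174237/(-773898) = -174237*(-1/773898) = 58079/257966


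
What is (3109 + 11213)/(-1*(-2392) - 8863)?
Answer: -4774/2157 ≈ -2.2133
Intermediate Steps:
(3109 + 11213)/(-1*(-2392) - 8863) = 14322/(2392 - 8863) = 14322/(-6471) = 14322*(-1/6471) = -4774/2157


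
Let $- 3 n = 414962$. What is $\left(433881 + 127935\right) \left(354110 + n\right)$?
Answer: $121233900096$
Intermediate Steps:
$n = - \frac{414962}{3}$ ($n = \left(- \frac{1}{3}\right) 414962 = - \frac{414962}{3} \approx -1.3832 \cdot 10^{5}$)
$\left(433881 + 127935\right) \left(354110 + n\right) = \left(433881 + 127935\right) \left(354110 - \frac{414962}{3}\right) = 561816 \cdot \frac{647368}{3} = 121233900096$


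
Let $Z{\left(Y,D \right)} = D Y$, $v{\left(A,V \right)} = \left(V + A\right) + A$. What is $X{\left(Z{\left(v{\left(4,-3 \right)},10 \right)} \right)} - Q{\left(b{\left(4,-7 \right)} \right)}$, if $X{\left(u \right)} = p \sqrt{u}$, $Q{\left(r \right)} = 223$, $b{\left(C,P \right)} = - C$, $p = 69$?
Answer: $-223 + 345 \sqrt{2} \approx 264.9$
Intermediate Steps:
$v{\left(A,V \right)} = V + 2 A$ ($v{\left(A,V \right)} = \left(A + V\right) + A = V + 2 A$)
$X{\left(u \right)} = 69 \sqrt{u}$
$X{\left(Z{\left(v{\left(4,-3 \right)},10 \right)} \right)} - Q{\left(b{\left(4,-7 \right)} \right)} = 69 \sqrt{10 \left(-3 + 2 \cdot 4\right)} - 223 = 69 \sqrt{10 \left(-3 + 8\right)} - 223 = 69 \sqrt{10 \cdot 5} - 223 = 69 \sqrt{50} - 223 = 69 \cdot 5 \sqrt{2} - 223 = 345 \sqrt{2} - 223 = -223 + 345 \sqrt{2}$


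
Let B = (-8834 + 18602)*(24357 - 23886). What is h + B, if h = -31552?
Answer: 4569176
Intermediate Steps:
B = 4600728 (B = 9768*471 = 4600728)
h + B = -31552 + 4600728 = 4569176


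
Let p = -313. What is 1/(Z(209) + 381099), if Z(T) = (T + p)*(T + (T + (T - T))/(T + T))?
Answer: 1/359311 ≈ 2.7831e-6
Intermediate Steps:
Z(T) = (1/2 + T)*(-313 + T) (Z(T) = (T - 313)*(T + (T + (T - T))/(T + T)) = (-313 + T)*(T + (T + 0)/((2*T))) = (-313 + T)*(T + T*(1/(2*T))) = (-313 + T)*(T + 1/2) = (-313 + T)*(1/2 + T) = (1/2 + T)*(-313 + T))
1/(Z(209) + 381099) = 1/((-313/2 + 209**2 - 625/2*209) + 381099) = 1/((-313/2 + 43681 - 130625/2) + 381099) = 1/(-21788 + 381099) = 1/359311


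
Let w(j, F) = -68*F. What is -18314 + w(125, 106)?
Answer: -25522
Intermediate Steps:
-18314 + w(125, 106) = -18314 - 68*106 = -18314 - 7208 = -25522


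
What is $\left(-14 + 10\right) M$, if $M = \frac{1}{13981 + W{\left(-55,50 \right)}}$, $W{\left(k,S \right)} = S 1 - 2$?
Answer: $- \frac{4}{14029} \approx -0.00028512$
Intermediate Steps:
$W{\left(k,S \right)} = -2 + S$ ($W{\left(k,S \right)} = S - 2 = -2 + S$)
$M = \frac{1}{14029}$ ($M = \frac{1}{13981 + \left(-2 + 50\right)} = \frac{1}{13981 + 48} = \frac{1}{14029} \approx 7.1281 \cdot 10^{-5}$)
$\left(-14 + 10\right) M = \left(-14 + 10\right) \frac{1}{14029} = \left(-4\right) \frac{1}{14029} = - \frac{4}{14029}$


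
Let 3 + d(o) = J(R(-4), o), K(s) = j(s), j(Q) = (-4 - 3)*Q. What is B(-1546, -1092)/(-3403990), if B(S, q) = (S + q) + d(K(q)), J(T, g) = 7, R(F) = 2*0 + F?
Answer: 1317/1701995 ≈ 0.00077380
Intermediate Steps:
j(Q) = -7*Q
R(F) = F (R(F) = 0 + F = F)
K(s) = -7*s
d(o) = 4 (d(o) = -3 + 7 = 4)
B(S, q) = 4 + S + q (B(S, q) = (S + q) + 4 = 4 + S + q)
B(-1546, -1092)/(-3403990) = (4 - 1546 - 1092)/(-3403990) = -2634*(-1/3403990) = 1317/1701995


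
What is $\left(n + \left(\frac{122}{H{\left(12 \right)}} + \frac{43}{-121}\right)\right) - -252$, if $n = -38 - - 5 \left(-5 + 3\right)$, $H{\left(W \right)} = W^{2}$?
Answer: $\frac{1781533}{8712} \approx 204.49$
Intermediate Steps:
$n = -48$ ($n = -38 - \left(-5\right) \left(-2\right) = -38 - 10 = -48$)
$\left(n + \left(\frac{122}{H{\left(12 \right)}} + \frac{43}{-121}\right)\right) - -252 = \left(-48 + \left(\frac{122}{12^{2}} + \frac{43}{-121}\right)\right) - -252 = \left(-48 + \left(\frac{122}{144} + 43 \left(- \frac{1}{121}\right)\right)\right) + 252 = \left(-48 + \left(122 \cdot \frac{1}{144} - \frac{43}{121}\right)\right) + 252 = \left(-48 + \left(\frac{61}{72} - \frac{43}{121}\right)\right) + 252 = \left(-48 + \frac{4285}{8712}\right) + 252 = - \frac{413891}{8712} + 252 = \frac{1781533}{8712}$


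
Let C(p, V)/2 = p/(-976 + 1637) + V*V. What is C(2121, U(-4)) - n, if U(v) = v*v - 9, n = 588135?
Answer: -388688215/661 ≈ -5.8803e+5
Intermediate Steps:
U(v) = -9 + v² (U(v) = v² - 9 = -9 + v²)
C(p, V) = 2*V² + 2*p/661 (C(p, V) = 2*(p/(-976 + 1637) + V*V) = 2*(p/661 + V²) = 2*(V² + p/661) = 2*V² + 2*p/661)
C(2121, U(-4)) - n = (2*(-9 + (-4)²)² + (2/661)*2121) - 1*588135 = (2*(-9 + 16)² + 4242/661) - 588135 = (2*7² + 4242/661) - 588135 = (2*49 + 4242/661) - 588135 = (98 + 4242/661) - 588135 = 69020/661 - 588135 = -388688215/661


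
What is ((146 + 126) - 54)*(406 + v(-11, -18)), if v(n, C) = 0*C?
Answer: 88508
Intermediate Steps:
v(n, C) = 0
((146 + 126) - 54)*(406 + v(-11, -18)) = ((146 + 126) - 54)*(406 + 0) = (272 - 54)*406 = 218*406 = 88508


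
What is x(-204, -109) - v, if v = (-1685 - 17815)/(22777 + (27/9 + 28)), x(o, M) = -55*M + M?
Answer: 33566847/5702 ≈ 5886.9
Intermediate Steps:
x(o, M) = -54*M
v = -4875/5702 (v = -19500/(22777 + (27*(⅑) + 28)) = -19500/(22777 + (3 + 28)) = -19500/(22777 + 31) = -19500/22808 = -19500*1/22808 = -4875/5702 ≈ -0.85496)
x(-204, -109) - v = -54*(-109) - 1*(-4875/5702) = 5886 + 4875/5702 = 33566847/5702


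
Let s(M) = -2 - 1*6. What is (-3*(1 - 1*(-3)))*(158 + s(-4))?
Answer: -1800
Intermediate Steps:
s(M) = -8 (s(M) = -2 - 6 = -8)
(-3*(1 - 1*(-3)))*(158 + s(-4)) = (-3*(1 - 1*(-3)))*(158 - 8) = -3*(1 + 3)*150 = -3*4*150 = -12*150 = -1800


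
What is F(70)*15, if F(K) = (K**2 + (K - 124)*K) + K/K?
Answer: 16815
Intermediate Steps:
F(K) = 1 + K**2 + K*(-124 + K) (F(K) = (K**2 + (-124 + K)*K) + 1 = (K**2 + K*(-124 + K)) + 1 = 1 + K**2 + K*(-124 + K))
F(70)*15 = (1 - 124*70 + 2*70**2)*15 = (1 - 8680 + 2*4900)*15 = (1 - 8680 + 9800)*15 = 1121*15 = 16815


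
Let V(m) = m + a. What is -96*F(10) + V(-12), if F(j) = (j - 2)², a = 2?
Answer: -6154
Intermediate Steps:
V(m) = 2 + m (V(m) = m + 2 = 2 + m)
F(j) = (-2 + j)²
-96*F(10) + V(-12) = -96*(-2 + 10)² + (2 - 12) = -96*8² - 10 = -96*64 - 10 = -6144 - 10 = -6154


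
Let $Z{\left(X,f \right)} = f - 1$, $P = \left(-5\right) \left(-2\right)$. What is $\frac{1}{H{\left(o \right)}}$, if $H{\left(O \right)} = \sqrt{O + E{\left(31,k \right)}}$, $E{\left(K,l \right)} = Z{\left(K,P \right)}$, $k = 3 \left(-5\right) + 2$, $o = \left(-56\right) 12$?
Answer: $- \frac{i \sqrt{663}}{663} \approx - 0.038837 i$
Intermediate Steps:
$o = -672$
$P = 10$
$Z{\left(X,f \right)} = -1 + f$
$k = -13$ ($k = -15 + 2 = -13$)
$E{\left(K,l \right)} = 9$ ($E{\left(K,l \right)} = -1 + 10 = 9$)
$H{\left(O \right)} = \sqrt{9 + O}$ ($H{\left(O \right)} = \sqrt{O + 9} = \sqrt{9 + O}$)
$\frac{1}{H{\left(o \right)}} = \frac{1}{\sqrt{9 - 672}} = \frac{1}{\sqrt{-663}} = \frac{1}{i \sqrt{663}} = - \frac{i \sqrt{663}}{663}$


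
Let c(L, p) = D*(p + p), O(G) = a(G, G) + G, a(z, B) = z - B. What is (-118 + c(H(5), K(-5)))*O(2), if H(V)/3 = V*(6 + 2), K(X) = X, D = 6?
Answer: -356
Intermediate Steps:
H(V) = 24*V (H(V) = 3*(V*(6 + 2)) = 3*(V*8) = 3*(8*V) = 24*V)
O(G) = G (O(G) = (G - G) + G = 0 + G = G)
c(L, p) = 12*p (c(L, p) = 6*(p + p) = 6*(2*p) = 12*p)
(-118 + c(H(5), K(-5)))*O(2) = (-118 + 12*(-5))*2 = (-118 - 60)*2 = -178*2 = -356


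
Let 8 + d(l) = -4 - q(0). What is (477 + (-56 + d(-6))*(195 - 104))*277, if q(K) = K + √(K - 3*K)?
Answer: -1581947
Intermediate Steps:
q(K) = K + √2*√(-K) (q(K) = K + √(-2*K) = K + √2*√(-K))
d(l) = -12 (d(l) = -8 + (-4 - (0 + √2*√(-1*0))) = -8 + (-4 - (0 + √2*√0)) = -8 + (-4 - (0 + √2*0)) = -8 + (-4 - (0 + 0)) = -8 + (-4 - 1*0) = -8 + (-4 + 0) = -8 - 4 = -12)
(477 + (-56 + d(-6))*(195 - 104))*277 = (477 + (-56 - 12)*(195 - 104))*277 = (477 - 68*91)*277 = (477 - 6188)*277 = -5711*277 = -1581947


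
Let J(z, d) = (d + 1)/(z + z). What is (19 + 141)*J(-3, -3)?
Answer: 160/3 ≈ 53.333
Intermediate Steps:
J(z, d) = (1 + d)/(2*z) (J(z, d) = (1 + d)/((2*z)) = (1 + d)*(1/(2*z)) = (1 + d)/(2*z))
(19 + 141)*J(-3, -3) = (19 + 141)*((½)*(1 - 3)/(-3)) = 160*((½)*(-⅓)*(-2)) = 160*(⅓) = 160/3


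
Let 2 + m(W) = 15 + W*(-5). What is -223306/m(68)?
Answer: 223306/327 ≈ 682.89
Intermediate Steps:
m(W) = 13 - 5*W (m(W) = -2 + (15 + W*(-5)) = -2 + (15 - 5*W) = 13 - 5*W)
-223306/m(68) = -223306/(13 - 5*68) = -223306/(13 - 340) = -223306/(-327) = -223306*(-1/327) = 223306/327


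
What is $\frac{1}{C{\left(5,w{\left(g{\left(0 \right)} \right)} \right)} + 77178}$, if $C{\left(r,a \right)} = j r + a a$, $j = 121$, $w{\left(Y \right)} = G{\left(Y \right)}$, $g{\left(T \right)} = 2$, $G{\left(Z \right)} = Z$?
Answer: $\frac{1}{77787} \approx 1.2856 \cdot 10^{-5}$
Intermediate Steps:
$w{\left(Y \right)} = Y$
$C{\left(r,a \right)} = a^{2} + 121 r$ ($C{\left(r,a \right)} = 121 r + a a = 121 r + a^{2} = a^{2} + 121 r$)
$\frac{1}{C{\left(5,w{\left(g{\left(0 \right)} \right)} \right)} + 77178} = \frac{1}{\left(2^{2} + 121 \cdot 5\right) + 77178} = \frac{1}{\left(4 + 605\right) + 77178} = \frac{1}{609 + 77178} = \frac{1}{77787}$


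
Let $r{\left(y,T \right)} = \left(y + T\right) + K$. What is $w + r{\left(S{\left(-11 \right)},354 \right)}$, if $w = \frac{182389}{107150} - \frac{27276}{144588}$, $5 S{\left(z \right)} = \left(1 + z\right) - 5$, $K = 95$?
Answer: $\frac{577762509211}{1291050350} \approx 447.51$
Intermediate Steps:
$S{\left(z \right)} = - \frac{4}{5} + \frac{z}{5}$ ($S{\left(z \right)} = \frac{\left(1 + z\right) - 5}{5} = \frac{-4 + z}{5} = - \frac{4}{5} + \frac{z}{5}$)
$r{\left(y,T \right)} = 95 + T + y$ ($r{\left(y,T \right)} = \left(y + T\right) + 95 = \left(T + y\right) + 95 = 95 + T + y$)
$w = \frac{1954053111}{1291050350}$ ($w = 182389 \cdot \frac{1}{107150} - \frac{2273}{12049} = \frac{182389}{107150} - \frac{2273}{12049} = \frac{1954053111}{1291050350} \approx 1.5135$)
$w + r{\left(S{\left(-11 \right)},354 \right)} = \frac{1954053111}{1291050350} + \left(95 + 354 + \left(- \frac{4}{5} + \frac{1}{5} \left(-11\right)\right)\right) = \frac{1954053111}{1291050350} + \left(95 + 354 - 3\right) = \frac{1954053111}{1291050350} + 446 = \frac{577762509211}{1291050350}$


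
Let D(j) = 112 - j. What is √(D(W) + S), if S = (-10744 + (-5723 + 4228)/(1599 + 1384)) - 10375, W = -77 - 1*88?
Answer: I*√185462598923/2983 ≈ 144.37*I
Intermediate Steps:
W = -165 (W = -77 - 88 = -165)
S = -62999472/2983 (S = (-10744 - 1495/2983) - 10375 = -32050847/2983 - 10375 = -62999472/2983 ≈ -21120.)
√(D(W) + S) = √((112 - 1*(-165)) - 62999472/2983) = √((112 + 165) - 62999472/2983) = √(277 - 62999472/2983) = √(-62173181/2983) = I*√185462598923/2983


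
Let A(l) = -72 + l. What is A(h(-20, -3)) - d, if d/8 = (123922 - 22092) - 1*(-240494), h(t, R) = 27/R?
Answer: -2738673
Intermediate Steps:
d = 2738592 (d = 8*((123922 - 22092) - 1*(-240494)) = 8*(101830 + 240494) = 8*342324 = 2738592)
A(h(-20, -3)) - d = (-72 + 27/(-3)) - 1*2738592 = (-72 + 27*(-⅓)) - 2738592 = (-72 - 9) - 2738592 = -81 - 2738592 = -2738673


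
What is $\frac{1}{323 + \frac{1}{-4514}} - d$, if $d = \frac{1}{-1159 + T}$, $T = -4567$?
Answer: $\frac{27305185}{8348628246} \approx 0.0032706$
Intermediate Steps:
$d = - \frac{1}{5726}$ ($d = \frac{1}{-1159 - 4567} = \frac{1}{-5726} = - \frac{1}{5726} \approx -0.00017464$)
$\frac{1}{323 + \frac{1}{-4514}} - d = \frac{1}{323 + \frac{1}{-4514}} - - \frac{1}{5726} = \frac{1}{323 - \frac{1}{4514}} + \frac{1}{5726} = \frac{1}{\frac{1458021}{4514}} + \frac{1}{5726} = \frac{4514}{1458021} + \frac{1}{5726} = \frac{27305185}{8348628246}$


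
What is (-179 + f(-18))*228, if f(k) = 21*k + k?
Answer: -131100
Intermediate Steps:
f(k) = 22*k
(-179 + f(-18))*228 = (-179 + 22*(-18))*228 = (-179 - 396)*228 = -575*228 = -131100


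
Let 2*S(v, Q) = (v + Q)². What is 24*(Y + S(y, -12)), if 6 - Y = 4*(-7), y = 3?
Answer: 1788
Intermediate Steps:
Y = 34 (Y = 6 - 4*(-7) = 6 - 1*(-28) = 6 + 28 = 34)
S(v, Q) = (Q + v)²/2 (S(v, Q) = (v + Q)²/2 = (Q + v)²/2)
24*(Y + S(y, -12)) = 24*(34 + (-12 + 3)²/2) = 24*(34 + (½)*(-9)²) = 24*(34 + (½)*81) = 24*(34 + 81/2) = 24*(149/2) = 1788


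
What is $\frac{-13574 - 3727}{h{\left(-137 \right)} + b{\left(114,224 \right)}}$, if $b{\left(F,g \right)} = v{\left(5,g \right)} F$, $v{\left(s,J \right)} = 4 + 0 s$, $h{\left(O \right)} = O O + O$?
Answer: $- \frac{17301}{19088} \approx -0.90638$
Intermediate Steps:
$h{\left(O \right)} = O + O^{2}$ ($h{\left(O \right)} = O^{2} + O = O + O^{2}$)
$v{\left(s,J \right)} = 4$ ($v{\left(s,J \right)} = 4 + 0 = 4$)
$b{\left(F,g \right)} = 4 F$
$\frac{-13574 - 3727}{h{\left(-137 \right)} + b{\left(114,224 \right)}} = \frac{-13574 - 3727}{- 137 \left(1 - 137\right) + 4 \cdot 114} = - \frac{17301}{\left(-137\right) \left(-136\right) + 456} = - \frac{17301}{18632 + 456} = - \frac{17301}{19088}$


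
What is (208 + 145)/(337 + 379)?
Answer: 353/716 ≈ 0.49302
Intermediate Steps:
(208 + 145)/(337 + 379) = 353/716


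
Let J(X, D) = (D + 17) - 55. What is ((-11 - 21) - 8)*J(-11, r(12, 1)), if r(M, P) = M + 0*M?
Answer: 1040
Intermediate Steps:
r(M, P) = M (r(M, P) = M + 0 = M)
J(X, D) = -38 + D (J(X, D) = (17 + D) - 55 = -38 + D)
((-11 - 21) - 8)*J(-11, r(12, 1)) = ((-11 - 21) - 8)*(-38 + 12) = (-32 - 8)*(-26) = -40*(-26) = 1040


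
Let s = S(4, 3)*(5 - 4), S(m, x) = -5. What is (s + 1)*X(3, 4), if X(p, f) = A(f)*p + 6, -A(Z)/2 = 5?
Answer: 96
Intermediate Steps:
A(Z) = -10 (A(Z) = -2*5 = -10)
s = -5 (s = -5*(5 - 4) = -5*1 = -5)
X(p, f) = 6 - 10*p (X(p, f) = -10*p + 6 = 6 - 10*p)
(s + 1)*X(3, 4) = (-5 + 1)*(6 - 10*3) = -4*(6 - 30) = -4*(-24) = 96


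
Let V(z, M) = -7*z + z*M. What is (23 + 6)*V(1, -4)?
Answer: -319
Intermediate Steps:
V(z, M) = -7*z + M*z
(23 + 6)*V(1, -4) = (23 + 6)*(1*(-7 - 4)) = 29*(1*(-11)) = 29*(-11) = -319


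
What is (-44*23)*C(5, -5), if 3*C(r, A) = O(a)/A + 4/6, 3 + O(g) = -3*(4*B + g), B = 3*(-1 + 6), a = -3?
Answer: -538384/45 ≈ -11964.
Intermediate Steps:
B = 15 (B = 3*5 = 15)
O(g) = -183 - 3*g (O(g) = -3 - 3*(4*15 + g) = -3 - 3*(60 + g) = -3 + (-180 - 3*g) = -183 - 3*g)
C(r, A) = 2/9 - 58/A (C(r, A) = ((-183 - 3*(-3))/A + 4/6)/3 = ((-183 + 9)/A + 4*(⅙))/3 = (-174/A + ⅔)/3 = (⅔ - 174/A)/3 = 2/9 - 58/A)
(-44*23)*C(5, -5) = (-44*23)*(2/9 - 58/(-5)) = -1012*(2/9 - 58*(-⅕)) = -1012*(2/9 + 58/5) = -1012*532/45 = -538384/45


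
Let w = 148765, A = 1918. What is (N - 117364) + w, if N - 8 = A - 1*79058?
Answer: -45731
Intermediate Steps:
N = -77132 (N = 8 + (1918 - 1*79058) = 8 + (1918 - 79058) = 8 - 77140 = -77132)
(N - 117364) + w = (-77132 - 117364) + 148765 = -194496 + 148765 = -45731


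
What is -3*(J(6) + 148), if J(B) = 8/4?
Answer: -450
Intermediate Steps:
J(B) = 2 (J(B) = 8*(¼) = 2)
-3*(J(6) + 148) = -3*(2 + 148) = -3*150 = -450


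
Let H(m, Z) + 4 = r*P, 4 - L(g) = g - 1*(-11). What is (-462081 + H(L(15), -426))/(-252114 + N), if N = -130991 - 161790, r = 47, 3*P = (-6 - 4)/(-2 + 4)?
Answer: 277298/326937 ≈ 0.84817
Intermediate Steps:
P = -5/3 (P = ((-6 - 4)/(-2 + 4))/3 = (-10/2)/3 = (-10*1/2)/3 = (1/3)*(-5) = -5/3 ≈ -1.6667)
L(g) = -7 - g (L(g) = 4 - (g - 1*(-11)) = 4 - (g + 11) = 4 - (11 + g) = 4 + (-11 - g) = -7 - g)
N = -292781
H(m, Z) = -247/3 (H(m, Z) = -4 + 47*(-5/3) = -4 - 235/3 = -247/3)
(-462081 + H(L(15), -426))/(-252114 + N) = (-462081 - 247/3)/(-252114 - 292781) = -1386490/3/(-544895) = -1386490/3*(-1/544895) = 277298/326937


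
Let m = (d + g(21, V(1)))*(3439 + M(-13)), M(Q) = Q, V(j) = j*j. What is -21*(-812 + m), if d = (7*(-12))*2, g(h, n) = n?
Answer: 12032034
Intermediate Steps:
V(j) = j**2
d = -168 (d = -84*2 = -168)
m = -572142 (m = (-168 + 1**2)*(3439 - 13) = (-168 + 1)*3426 = -167*3426 = -572142)
-21*(-812 + m) = -21*(-812 - 572142) = -21*(-572954) = 12032034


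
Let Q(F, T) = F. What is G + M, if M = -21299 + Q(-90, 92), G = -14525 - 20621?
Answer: -56535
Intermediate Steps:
G = -35146
M = -21389 (M = -21299 - 90 = -21389)
G + M = -35146 - 21389 = -56535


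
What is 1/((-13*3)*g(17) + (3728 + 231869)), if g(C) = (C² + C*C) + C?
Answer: 1/212392 ≈ 4.7083e-6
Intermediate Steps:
g(C) = C + 2*C² (g(C) = (C² + C²) + C = 2*C² + C = C + 2*C²)
1/((-13*3)*g(17) + (3728 + 231869)) = 1/((-13*3)*(17*(1 + 2*17)) + (3728 + 231869)) = 1/(-663*(1 + 34) + 235597) = 1/(-663*35 + 235597) = 1/(-39*595 + 235597) = 1/(-23205 + 235597) = 1/212392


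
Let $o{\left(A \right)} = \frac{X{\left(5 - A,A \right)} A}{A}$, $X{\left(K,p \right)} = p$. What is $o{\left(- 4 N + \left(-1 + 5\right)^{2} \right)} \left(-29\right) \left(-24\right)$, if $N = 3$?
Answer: $2784$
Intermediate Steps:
$o{\left(A \right)} = A$ ($o{\left(A \right)} = \frac{A A}{A} = \frac{A^{2}}{A} = A$)
$o{\left(- 4 N + \left(-1 + 5\right)^{2} \right)} \left(-29\right) \left(-24\right) = \left(\left(-4\right) 3 + \left(-1 + 5\right)^{2}\right) \left(-29\right) \left(-24\right) = \left(-12 + 4^{2}\right) \left(-29\right) \left(-24\right) = \left(-12 + 16\right) \left(-29\right) \left(-24\right) = 4 \left(-29\right) \left(-24\right) = \left(-116\right) \left(-24\right) = 2784$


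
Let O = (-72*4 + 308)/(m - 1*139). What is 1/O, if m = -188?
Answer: -327/20 ≈ -16.350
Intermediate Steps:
O = -20/327 (O = (-72*4 + 308)/(-188 - 1*139) = (-288 + 308)/(-188 - 139) = 20/(-327) = 20*(-1/327) = -20/327 ≈ -0.061162)
1/O = 1/(-20/327) = -327/20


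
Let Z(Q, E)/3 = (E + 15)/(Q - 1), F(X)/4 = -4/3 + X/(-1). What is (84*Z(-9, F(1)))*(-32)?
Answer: 22848/5 ≈ 4569.6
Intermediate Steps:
F(X) = -16/3 - 4*X (F(X) = 4*(-4/3 + X/(-1)) = 4*(-4*⅓ + X*(-1)) = 4*(-4/3 - X) = -16/3 - 4*X)
Z(Q, E) = 3*(15 + E)/(-1 + Q) (Z(Q, E) = 3*((E + 15)/(Q - 1)) = 3*((15 + E)/(-1 + Q)) = 3*(15 + E)/(-1 + Q))
(84*Z(-9, F(1)))*(-32) = (84*(3*(15 + (-16/3 - 4*1))/(-1 - 9)))*(-32) = (84*(3*(15 + (-16/3 - 4))/(-10)))*(-32) = (84*(3*(-⅒)*(15 - 28/3)))*(-32) = (84*(3*(-⅒)*(17/3)))*(-32) = (84*(-17/10))*(-32) = -714/5*(-32) = 22848/5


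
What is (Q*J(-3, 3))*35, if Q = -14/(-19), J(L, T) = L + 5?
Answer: 980/19 ≈ 51.579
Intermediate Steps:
J(L, T) = 5 + L
Q = 14/19 (Q = -14*(-1/19) = 14/19 ≈ 0.73684)
(Q*J(-3, 3))*35 = (14*(5 - 3)/19)*35 = ((14/19)*2)*35 = (28/19)*35 = 980/19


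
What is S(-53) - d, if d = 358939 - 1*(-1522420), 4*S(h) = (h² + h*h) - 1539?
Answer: -7521357/4 ≈ -1.8803e+6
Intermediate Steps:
S(h) = -1539/4 + h²/2 (S(h) = ((h² + h*h) - 1539)/4 = ((h² + h²) - 1539)/4 = (2*h² - 1539)/4 = (-1539 + 2*h²)/4 = -1539/4 + h²/2)
d = 1881359 (d = 358939 + 1522420 = 1881359)
S(-53) - d = (-1539/4 + (½)*(-53)²) - 1*1881359 = (-1539/4 + (½)*2809) - 1881359 = (-1539/4 + 2809/2) - 1881359 = 4079/4 - 1881359 = -7521357/4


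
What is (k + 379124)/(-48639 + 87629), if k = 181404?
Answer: 280264/19495 ≈ 14.376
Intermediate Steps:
(k + 379124)/(-48639 + 87629) = (181404 + 379124)/(-48639 + 87629) = 560528/38990 = 560528*(1/38990) = 280264/19495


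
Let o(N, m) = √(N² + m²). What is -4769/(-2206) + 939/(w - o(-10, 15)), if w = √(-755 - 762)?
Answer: (-2071434 + 23845*√13 - 4769*I*√1517)/(2206*(5*√13 - I*√1517)) ≈ -7.0282 - 19.855*I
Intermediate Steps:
w = I*√1517 (w = √(-1517) = I*√1517 ≈ 38.949*I)
-4769/(-2206) + 939/(w - o(-10, 15)) = -4769/(-2206) + 939/(I*√1517 - √((-10)² + 15²)) = -4769*(-1/2206) + 939/(I*√1517 - √(100 + 225)) = 4769/2206 + 939/(I*√1517 - √325) = 4769/2206 + 939/(I*√1517 - 5*√13) = 4769/2206 + 939/(-5*√13 + I*√1517)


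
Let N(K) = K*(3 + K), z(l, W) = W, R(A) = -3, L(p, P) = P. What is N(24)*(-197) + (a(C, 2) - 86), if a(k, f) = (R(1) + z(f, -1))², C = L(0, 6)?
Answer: -127726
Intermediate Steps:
C = 6
a(k, f) = 16 (a(k, f) = (-3 - 1)² = (-4)² = 16)
N(24)*(-197) + (a(C, 2) - 86) = (24*(3 + 24))*(-197) + (16 - 86) = (24*27)*(-197) - 70 = 648*(-197) - 70 = -127656 - 70 = -127726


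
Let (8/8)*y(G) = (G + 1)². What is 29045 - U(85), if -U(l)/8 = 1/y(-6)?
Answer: 726133/25 ≈ 29045.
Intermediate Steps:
y(G) = (1 + G)² (y(G) = (G + 1)² = (1 + G)²)
U(l) = -8/25 (U(l) = -8/(1 - 6)² = -8/((-5)²) = -8/25)
29045 - U(85) = 29045 - 1*(-8/25) = 29045 + 8/25 = 726133/25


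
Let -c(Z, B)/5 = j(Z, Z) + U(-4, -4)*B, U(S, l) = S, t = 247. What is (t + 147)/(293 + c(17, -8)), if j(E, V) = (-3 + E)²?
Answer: -394/847 ≈ -0.46517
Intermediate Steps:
c(Z, B) = -5*(-3 + Z)² + 20*B (c(Z, B) = -5*((-3 + Z)² - 4*B) = -5*(-3 + Z)² + 20*B)
(t + 147)/(293 + c(17, -8)) = (247 + 147)/(293 + (-5*(-3 + 17)² + 20*(-8))) = 394/(293 + (-5*14² - 160)) = 394/(293 + (-5*196 - 160)) = 394/(293 + (-980 - 160)) = 394/(293 - 1140) = 394/(-847) = 394*(-1/847) = -394/847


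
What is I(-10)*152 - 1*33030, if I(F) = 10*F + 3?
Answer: -47774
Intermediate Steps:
I(F) = 3 + 10*F
I(-10)*152 - 1*33030 = (3 + 10*(-10))*152 - 1*33030 = (3 - 100)*152 - 33030 = -97*152 - 33030 = -14744 - 33030 = -47774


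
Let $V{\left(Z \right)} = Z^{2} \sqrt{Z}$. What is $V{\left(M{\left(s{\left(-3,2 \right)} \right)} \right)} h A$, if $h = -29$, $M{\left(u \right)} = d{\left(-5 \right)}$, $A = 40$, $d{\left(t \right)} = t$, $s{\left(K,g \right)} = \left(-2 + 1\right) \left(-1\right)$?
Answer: $- 29000 i \sqrt{5} \approx - 64846.0 i$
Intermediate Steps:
$s{\left(K,g \right)} = 1$ ($s{\left(K,g \right)} = \left(-1\right) \left(-1\right) = 1$)
$M{\left(u \right)} = -5$
$V{\left(Z \right)} = Z^{\frac{5}{2}}$
$V{\left(M{\left(s{\left(-3,2 \right)} \right)} \right)} h A = \left(-5\right)^{\frac{5}{2}} \left(-29\right) 40 = 25 i \sqrt{5} \left(-29\right) 40 = - 725 i \sqrt{5} \cdot 40 = - 29000 i \sqrt{5}$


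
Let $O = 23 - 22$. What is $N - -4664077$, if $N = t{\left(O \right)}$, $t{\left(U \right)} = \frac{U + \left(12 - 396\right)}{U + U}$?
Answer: $\frac{9327771}{2} \approx 4.6639 \cdot 10^{6}$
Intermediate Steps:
$O = 1$ ($O = 23 - 22 = 1$)
$t{\left(U \right)} = \frac{-384 + U}{2 U}$ ($t{\left(U \right)} = \frac{U + \left(12 - 396\right)}{2 U} = \left(U - 384\right) \frac{1}{2 U} = \left(-384 + U\right) \frac{1}{2 U} = \frac{-384 + U}{2 U}$)
$N = - \frac{383}{2}$ ($N = \frac{-384 + 1}{2 \cdot 1} = \frac{1}{2} \cdot 1 \left(-383\right) = - \frac{383}{2} \approx -191.5$)
$N - -4664077 = - \frac{383}{2} - -4664077 = - \frac{383}{2} + 4664077 = \frac{9327771}{2}$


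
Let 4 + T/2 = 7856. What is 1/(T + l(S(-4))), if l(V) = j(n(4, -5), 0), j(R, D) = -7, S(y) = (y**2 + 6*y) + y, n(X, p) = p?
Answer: 1/15697 ≈ 6.3706e-5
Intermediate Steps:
T = 15704 (T = -8 + 2*7856 = -8 + 15712 = 15704)
S(y) = y**2 + 7*y
l(V) = -7
1/(T + l(S(-4))) = 1/(15704 - 7) = 1/15697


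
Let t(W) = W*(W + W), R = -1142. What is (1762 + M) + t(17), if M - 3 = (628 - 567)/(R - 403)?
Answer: 3619874/1545 ≈ 2343.0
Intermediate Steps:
M = 4574/1545 (M = 3 + (628 - 567)/(-1142 - 403) = 3 + 61/(-1545) = 3 + 61*(-1/1545) = 3 - 61/1545 = 4574/1545 ≈ 2.9605)
t(W) = 2*W² (t(W) = W*(2*W) = 2*W²)
(1762 + M) + t(17) = (1762 + 4574/1545) + 2*17² = 2726864/1545 + 2*289 = 2726864/1545 + 578 = 3619874/1545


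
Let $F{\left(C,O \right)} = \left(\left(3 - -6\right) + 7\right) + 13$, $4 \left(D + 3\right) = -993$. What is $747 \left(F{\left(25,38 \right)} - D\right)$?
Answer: $\frac{837387}{4} \approx 2.0935 \cdot 10^{5}$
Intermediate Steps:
$D = - \frac{1005}{4}$ ($D = -3 + \frac{1}{4} \left(-993\right) = -3 - \frac{993}{4} = - \frac{1005}{4} \approx -251.25$)
$F{\left(C,O \right)} = 29$ ($F{\left(C,O \right)} = \left(\left(3 + 6\right) + 7\right) + 13 = \left(9 + 7\right) + 13 = 16 + 13 = 29$)
$747 \left(F{\left(25,38 \right)} - D\right) = 747 \left(29 - - \frac{1005}{4}\right) = 747 \left(29 + \frac{1005}{4}\right) = 747 \cdot \frac{1121}{4} = \frac{837387}{4}$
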